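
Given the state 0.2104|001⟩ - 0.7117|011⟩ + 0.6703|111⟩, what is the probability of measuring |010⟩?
0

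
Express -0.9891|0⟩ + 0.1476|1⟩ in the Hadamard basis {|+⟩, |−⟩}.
-0.595|+⟩ - 0.8038|−⟩

With |ψ⟩ = α|0⟩ + β|1⟩, the Hadamard-basis coefficients are ⟨+|ψ⟩ = (α + β)/√2 and ⟨−|ψ⟩ = (α − β)/√2.
Here α = -0.9891, β = 0.1476: (α + β)/√2 = -0.595, (α − β)/√2 = -0.8038.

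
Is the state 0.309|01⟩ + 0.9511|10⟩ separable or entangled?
Entangled

Writing the state as a|00⟩ + b|01⟩ + c|10⟩ + d|11⟩, it is a product state iff ad − bc = 0.
Here (a, b, c, d) = (0, 0.309, 0.9511, 0): ad − bc = (0)(0) − (0.309)(0.9511) = -0.2939 ≠ 0, so the state is entangled.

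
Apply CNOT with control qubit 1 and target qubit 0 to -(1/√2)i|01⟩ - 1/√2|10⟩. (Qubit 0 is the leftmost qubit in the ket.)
-1/√2|10⟩ - (1/√2)i|11⟩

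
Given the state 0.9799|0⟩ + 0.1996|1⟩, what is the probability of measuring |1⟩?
0.03984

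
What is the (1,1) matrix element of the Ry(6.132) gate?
-0.9971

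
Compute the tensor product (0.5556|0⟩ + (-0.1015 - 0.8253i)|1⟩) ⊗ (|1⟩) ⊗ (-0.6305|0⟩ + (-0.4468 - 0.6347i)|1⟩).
-0.3503|010⟩ + (-0.2482 - 0.3526i)|011⟩ + (0.064 + 0.5204i)|110⟩ + (-0.4785 + 0.4332i)|111⟩

amp(|b₁b₂…⟩) = product of the factor amplitudes for bits b₁, b₂, …; only kets whose every factor amplitude is nonzero survive.
|010⟩: (0.5556)(1)(-0.6305) = -0.3503
|011⟩: (0.5556)(1)(-0.4468 - 0.6347i) = (-0.2482 - 0.3526i)
|110⟩: (-0.1015 - 0.8253i)(1)(-0.6305) = (0.064 + 0.5204i)
|111⟩: (-0.1015 - 0.8253i)(1)(-0.4468 - 0.6347i) = (-0.4785 + 0.4332i)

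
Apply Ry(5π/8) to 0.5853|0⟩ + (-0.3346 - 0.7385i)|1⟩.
(0.6034 + 0.614i)|0⟩ + (0.3008 - 0.4103i)|1⟩

Ry(5π/8) = [[cos(θ/2), −sin(θ/2)], [sin(θ/2), cos(θ/2)]]; θ = 5π/8, cos(θ/2) ≈ 0.55557, sin(θ/2) ≈ 0.83147.
With a = amp(|0⟩) = 0.5853 and b = amp(|1⟩) = (-0.3346 - 0.7385i):
new amp(|0⟩) = (0.55557)·a + (-0.83147)·b = (0.6034 + 0.614i)
new amp(|1⟩) = (0.83147)·a + (0.55557)·b = (0.3008 - 0.4103i)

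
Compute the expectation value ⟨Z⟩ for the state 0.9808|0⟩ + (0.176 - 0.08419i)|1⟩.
0.9239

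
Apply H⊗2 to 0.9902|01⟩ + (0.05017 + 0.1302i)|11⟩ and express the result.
(0.5202 + 0.0651i)|00⟩ + (-0.5202 - 0.0651i)|01⟩ + (0.47 - 0.0651i)|10⟩ + (-0.47 + 0.0651i)|11⟩

H⊗2 gives amp(|y⟩) = (1/2) Σ_x (−1)^(x·y) amp(|x⟩), where x·y is the number of positions in which both x and y have a 1.
|00⟩: (0.9902 + (0.05017 + 0.1302i))/2 = (0.5202 + 0.0651i)
|01⟩: (-0.9902 - (0.05017 + 0.1302i))/2 = (-0.5202 - 0.0651i)
|10⟩: (0.9902 - (0.05017 + 0.1302i))/2 = (0.47 - 0.0651i)
|11⟩: (-0.9902 + (0.05017 + 0.1302i))/2 = (-0.47 + 0.0651i)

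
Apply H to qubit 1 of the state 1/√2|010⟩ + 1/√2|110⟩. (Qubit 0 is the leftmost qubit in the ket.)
1/2|000⟩ - 1/2|010⟩ + 1/2|100⟩ - 1/2|110⟩

H on qubit 1 mixes each pair of kets that differ only in qubit 1: amplitudes (a, b) of (|…0…⟩, |…1…⟩) become ((a + b)/√2, (a − b)/√2). Kets absent from the input have amplitude 0.
(|000⟩, |010⟩): (a, b) = (0, 1/√2) → (1/2, -1/2)
(|100⟩, |110⟩): (a, b) = (0, 1/√2) → (1/2, -1/2)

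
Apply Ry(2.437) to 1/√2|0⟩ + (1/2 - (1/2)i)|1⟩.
(-0.2253 + 0.4693i)|0⟩ + (0.8362 - 0.1725i)|1⟩

Ry(2.437) = [[cos(θ/2), −sin(θ/2)], [sin(θ/2), cos(θ/2)]]; θ = 2.437, cos(θ/2) ≈ 0.345054, sin(θ/2) ≈ 0.938583.
With a = amp(|0⟩) = 1/√2 and b = amp(|1⟩) = (1/2 - (1/2)i):
new amp(|0⟩) = (0.345054)·a + (-0.938583)·b = (-0.2253 + 0.4693i)
new amp(|1⟩) = (0.938583)·a + (0.345054)·b = (0.8362 - 0.1725i)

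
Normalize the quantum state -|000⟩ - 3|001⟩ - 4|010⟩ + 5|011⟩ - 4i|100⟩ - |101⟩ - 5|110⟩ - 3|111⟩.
-0.09901|000⟩ - 0.297|001⟩ - 0.3961|010⟩ + 0.4951|011⟩ - 0.3961i|100⟩ - 0.09901|101⟩ - 0.4951|110⟩ - 0.297|111⟩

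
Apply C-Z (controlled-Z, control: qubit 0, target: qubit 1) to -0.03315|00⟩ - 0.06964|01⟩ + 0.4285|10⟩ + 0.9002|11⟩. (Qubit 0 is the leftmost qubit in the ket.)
-0.03315|00⟩ - 0.06964|01⟩ + 0.4285|10⟩ - 0.9002|11⟩

C-Z leaves the control-|0⟩ kets |00⟩, |01⟩ unchanged and applies Z to qubit 1 on the control-|1⟩ pair (|10⟩, |11⟩).
Z = [[1, 0], [0, -1]].
With a = amp(|10⟩) = 0.4285 and b = amp(|11⟩) = 0.9002:
new amp(|10⟩) = (1)·a = 0.4285
new amp(|11⟩) = (-1)·b = -0.9002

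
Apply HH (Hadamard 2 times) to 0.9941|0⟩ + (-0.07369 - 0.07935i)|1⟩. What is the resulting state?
0.9941|0⟩ + (-0.07369 - 0.07935i)|1⟩

H² = I, so an even number of Hadamards cancels: H^2 = I and the state is unchanged.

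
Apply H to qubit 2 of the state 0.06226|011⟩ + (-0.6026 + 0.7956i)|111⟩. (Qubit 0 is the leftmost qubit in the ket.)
0.04402|010⟩ - 0.04402|011⟩ + (-0.4261 + 0.5626i)|110⟩ + (0.4261 - 0.5626i)|111⟩

H on qubit 2 mixes each pair of kets that differ only in qubit 2: amplitudes (a, b) of (|…0…⟩, |…1…⟩) become ((a + b)/√2, (a − b)/√2). Kets absent from the input have amplitude 0.
(|010⟩, |011⟩): (a, b) = (0, 0.06226) → (0.04402, -0.04402)
(|110⟩, |111⟩): (a, b) = (0, (-0.6026 + 0.7956i)) → ((-0.4261 + 0.5626i), (0.4261 - 0.5626i))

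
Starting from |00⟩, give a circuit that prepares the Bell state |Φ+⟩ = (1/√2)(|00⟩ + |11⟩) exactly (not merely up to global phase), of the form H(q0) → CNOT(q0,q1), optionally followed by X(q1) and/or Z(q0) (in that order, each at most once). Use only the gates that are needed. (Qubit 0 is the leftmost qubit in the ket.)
H(q0) → CNOT(q0,q1)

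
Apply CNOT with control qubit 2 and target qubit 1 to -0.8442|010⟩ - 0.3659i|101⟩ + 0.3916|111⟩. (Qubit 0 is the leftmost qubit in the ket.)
-0.8442|010⟩ + 0.3916|101⟩ - 0.3659i|111⟩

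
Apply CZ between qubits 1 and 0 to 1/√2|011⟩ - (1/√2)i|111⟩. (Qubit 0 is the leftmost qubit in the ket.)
1/√2|011⟩ + (1/√2)i|111⟩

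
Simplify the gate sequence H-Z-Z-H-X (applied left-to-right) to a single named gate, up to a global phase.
X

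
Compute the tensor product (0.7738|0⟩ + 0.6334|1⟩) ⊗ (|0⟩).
0.7738|00⟩ + 0.6334|10⟩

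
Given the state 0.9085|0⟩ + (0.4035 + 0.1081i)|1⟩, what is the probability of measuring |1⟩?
0.1745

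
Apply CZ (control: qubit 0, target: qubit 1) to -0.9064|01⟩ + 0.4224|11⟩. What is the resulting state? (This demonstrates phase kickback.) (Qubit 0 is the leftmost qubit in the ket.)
-0.9064|01⟩ - 0.4224|11⟩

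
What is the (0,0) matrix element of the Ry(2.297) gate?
0.4099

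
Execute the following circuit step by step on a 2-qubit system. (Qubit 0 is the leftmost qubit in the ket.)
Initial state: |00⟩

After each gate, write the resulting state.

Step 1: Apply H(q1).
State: 1/√2|00⟩ + 1/√2|01⟩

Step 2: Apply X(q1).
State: 1/√2|00⟩ + 1/√2|01⟩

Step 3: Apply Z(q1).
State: 1/√2|00⟩ - 1/√2|01⟩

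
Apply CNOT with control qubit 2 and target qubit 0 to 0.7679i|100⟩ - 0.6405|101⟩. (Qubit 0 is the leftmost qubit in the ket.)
-0.6405|001⟩ + 0.7679i|100⟩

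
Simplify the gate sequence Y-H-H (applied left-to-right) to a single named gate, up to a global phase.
Y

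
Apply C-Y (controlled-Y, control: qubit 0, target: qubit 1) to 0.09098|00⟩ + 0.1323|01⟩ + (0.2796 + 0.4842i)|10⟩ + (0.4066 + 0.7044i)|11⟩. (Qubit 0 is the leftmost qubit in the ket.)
0.09098|00⟩ + 0.1323|01⟩ + (0.7044 - 0.4066i)|10⟩ + (-0.4842 + 0.2796i)|11⟩

C-Y leaves the control-|0⟩ kets |00⟩, |01⟩ unchanged and applies Y to qubit 1 on the control-|1⟩ pair (|10⟩, |11⟩).
Y = [[0, -i], [i, 0]].
With a = amp(|10⟩) = (0.2796 + 0.4842i) and b = amp(|11⟩) = (0.4066 + 0.7044i):
new amp(|10⟩) = (-i)·b = (0.7044 - 0.4066i)
new amp(|11⟩) = (i)·a = (-0.4842 + 0.2796i)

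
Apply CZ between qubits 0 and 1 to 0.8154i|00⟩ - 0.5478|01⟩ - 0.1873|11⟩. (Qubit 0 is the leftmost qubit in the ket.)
0.8154i|00⟩ - 0.5478|01⟩ + 0.1873|11⟩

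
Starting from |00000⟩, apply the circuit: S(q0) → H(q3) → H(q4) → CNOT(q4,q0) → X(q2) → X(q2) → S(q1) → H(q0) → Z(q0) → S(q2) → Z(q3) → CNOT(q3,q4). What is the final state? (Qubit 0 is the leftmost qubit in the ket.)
1/√8|00000⟩ + 1/√8|00001⟩ - 1/√8|00010⟩ - 1/√8|00011⟩ - 1/√8|10000⟩ + 1/√8|10001⟩ - 1/√8|10010⟩ + 1/√8|10011⟩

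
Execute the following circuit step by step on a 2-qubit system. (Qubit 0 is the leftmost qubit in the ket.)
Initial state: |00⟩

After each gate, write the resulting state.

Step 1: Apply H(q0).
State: 1/√2|00⟩ + 1/√2|10⟩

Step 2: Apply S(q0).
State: 1/√2|00⟩ + (1/√2)i|10⟩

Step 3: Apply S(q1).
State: 1/√2|00⟩ + (1/√2)i|10⟩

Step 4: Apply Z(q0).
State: 1/√2|00⟩ - (1/√2)i|10⟩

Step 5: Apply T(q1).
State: 1/√2|00⟩ - (1/√2)i|10⟩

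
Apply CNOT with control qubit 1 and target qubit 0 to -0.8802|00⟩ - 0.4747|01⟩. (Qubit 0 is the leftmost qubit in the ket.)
-0.8802|00⟩ - 0.4747|11⟩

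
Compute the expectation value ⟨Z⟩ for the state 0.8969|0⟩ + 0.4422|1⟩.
0.6089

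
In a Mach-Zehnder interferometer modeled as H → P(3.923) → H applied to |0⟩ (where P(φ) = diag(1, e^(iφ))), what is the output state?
(0.145 - 0.3521i)|0⟩ + (0.855 + 0.3521i)|1⟩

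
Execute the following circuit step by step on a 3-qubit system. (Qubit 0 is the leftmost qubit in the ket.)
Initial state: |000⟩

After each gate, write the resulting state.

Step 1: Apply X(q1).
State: |010⟩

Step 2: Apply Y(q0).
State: i|110⟩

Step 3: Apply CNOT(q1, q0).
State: i|010⟩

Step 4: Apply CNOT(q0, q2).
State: i|010⟩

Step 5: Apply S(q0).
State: i|010⟩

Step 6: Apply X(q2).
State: i|011⟩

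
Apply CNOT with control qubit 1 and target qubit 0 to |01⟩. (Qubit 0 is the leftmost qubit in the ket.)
|11⟩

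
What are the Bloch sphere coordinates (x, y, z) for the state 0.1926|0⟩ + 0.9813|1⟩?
(0.378, 0, -0.9259)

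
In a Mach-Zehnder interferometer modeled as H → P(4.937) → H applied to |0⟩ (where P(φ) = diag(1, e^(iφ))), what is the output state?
(0.6114 - 0.4874i)|0⟩ + (0.3886 + 0.4874i)|1⟩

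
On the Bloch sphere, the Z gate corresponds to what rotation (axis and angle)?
Rotation by π around the z-axis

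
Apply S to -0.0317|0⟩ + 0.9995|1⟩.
-0.0317|0⟩ + 0.9995i|1⟩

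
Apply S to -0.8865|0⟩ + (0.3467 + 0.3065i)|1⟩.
-0.8865|0⟩ + (-0.3065 + 0.3467i)|1⟩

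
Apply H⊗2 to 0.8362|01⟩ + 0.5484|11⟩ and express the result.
0.6923|00⟩ - 0.6923|01⟩ + 0.1439|10⟩ - 0.1439|11⟩

H⊗2 gives amp(|y⟩) = (1/2) Σ_x (−1)^(x·y) amp(|x⟩), where x·y is the number of positions in which both x and y have a 1.
|00⟩: (0.8362 + 0.5484)/2 = 0.6923
|01⟩: (-0.8362 - 0.5484)/2 = -0.6923
|10⟩: (0.8362 - 0.5484)/2 = 0.1439
|11⟩: (-0.8362 + 0.5484)/2 = -0.1439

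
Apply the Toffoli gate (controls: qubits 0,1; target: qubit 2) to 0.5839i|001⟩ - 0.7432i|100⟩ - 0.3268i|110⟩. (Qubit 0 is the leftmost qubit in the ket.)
0.5839i|001⟩ - 0.7432i|100⟩ - 0.3268i|111⟩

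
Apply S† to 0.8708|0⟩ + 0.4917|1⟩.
0.8708|0⟩ - 0.4917i|1⟩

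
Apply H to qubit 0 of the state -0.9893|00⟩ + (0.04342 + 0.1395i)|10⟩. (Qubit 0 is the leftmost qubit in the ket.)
(-0.6688 + 0.09864i)|00⟩ + (-0.7302 - 0.09864i)|10⟩

H on qubit 0 mixes each pair of kets that differ only in qubit 0: amplitudes (a, b) of (|…0…⟩, |…1…⟩) become ((a + b)/√2, (a − b)/√2). Kets absent from the input have amplitude 0.
(|00⟩, |10⟩): (a, b) = (-0.9893, (0.04342 + 0.1395i)) → ((-0.6688 + 0.09864i), (-0.7302 - 0.09864i))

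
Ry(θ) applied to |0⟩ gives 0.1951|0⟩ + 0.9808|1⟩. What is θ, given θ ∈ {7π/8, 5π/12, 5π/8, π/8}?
7π/8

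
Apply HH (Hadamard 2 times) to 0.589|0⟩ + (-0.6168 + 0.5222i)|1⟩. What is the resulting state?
0.589|0⟩ + (-0.6168 + 0.5222i)|1⟩

H² = I, so an even number of Hadamards cancels: H^2 = I and the state is unchanged.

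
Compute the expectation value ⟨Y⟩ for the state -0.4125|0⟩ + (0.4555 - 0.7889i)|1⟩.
0.6508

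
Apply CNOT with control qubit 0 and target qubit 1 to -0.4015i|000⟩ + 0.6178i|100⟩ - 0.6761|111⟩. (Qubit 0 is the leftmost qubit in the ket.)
-0.4015i|000⟩ - 0.6761|101⟩ + 0.6178i|110⟩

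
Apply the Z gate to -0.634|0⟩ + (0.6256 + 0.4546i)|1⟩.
-0.634|0⟩ + (-0.6256 - 0.4546i)|1⟩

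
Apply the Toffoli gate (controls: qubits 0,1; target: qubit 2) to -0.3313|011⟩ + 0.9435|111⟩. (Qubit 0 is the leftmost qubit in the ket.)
-0.3313|011⟩ + 0.9435|110⟩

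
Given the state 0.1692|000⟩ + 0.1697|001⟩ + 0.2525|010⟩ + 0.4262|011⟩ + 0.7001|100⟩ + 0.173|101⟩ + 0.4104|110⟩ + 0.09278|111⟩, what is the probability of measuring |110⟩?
0.1684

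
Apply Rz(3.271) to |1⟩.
(-0.06466 + 0.9979i)|1⟩

Rz(3.271) = [[e^(−iθ/2), 0], [0, e^(iθ/2)]] with e^(±iθ/2) = cos(θ/2) ± i·sin(θ/2); θ = 3.271, cos(θ/2) ≈ -0.0646585, sin(θ/2) ≈ 0.997907.
With a = amp(|0⟩) = 0 and b = amp(|1⟩) = 1:
new amp(|0⟩) = (-0.0646585 - 0.997907i)·a = 0
new amp(|1⟩) = (-0.0646585 + 0.997907i)·b = (-0.06466 + 0.9979i)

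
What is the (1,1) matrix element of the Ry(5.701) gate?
-0.9579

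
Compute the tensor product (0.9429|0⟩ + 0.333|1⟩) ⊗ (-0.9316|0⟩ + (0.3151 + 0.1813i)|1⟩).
-0.8784|00⟩ + (0.2971 + 0.1709i)|01⟩ - 0.3102|10⟩ + (0.1049 + 0.06037i)|11⟩

amp(|b₁b₂…⟩) = product of the factor amplitudes for bits b₁, b₂, …; only kets whose every factor amplitude is nonzero survive.
|00⟩: (0.9429)(-0.9316) = -0.8784
|01⟩: (0.9429)(0.3151 + 0.1813i) = (0.2971 + 0.1709i)
|10⟩: (0.333)(-0.9316) = -0.3102
|11⟩: (0.333)(0.3151 + 0.1813i) = (0.1049 + 0.06037i)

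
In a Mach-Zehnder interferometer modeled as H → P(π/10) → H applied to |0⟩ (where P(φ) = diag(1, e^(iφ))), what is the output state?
(0.9755 + 0.1545i)|0⟩ + (0.02447 - 0.1545i)|1⟩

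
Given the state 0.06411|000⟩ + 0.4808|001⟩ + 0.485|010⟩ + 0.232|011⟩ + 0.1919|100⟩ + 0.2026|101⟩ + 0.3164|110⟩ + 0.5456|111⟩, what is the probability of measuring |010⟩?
0.2352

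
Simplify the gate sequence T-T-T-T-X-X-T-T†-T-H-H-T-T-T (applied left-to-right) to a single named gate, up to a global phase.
I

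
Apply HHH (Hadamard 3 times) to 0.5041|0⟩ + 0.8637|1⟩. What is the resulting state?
0.9672|0⟩ - 0.2543|1⟩

H² = I, so H^3 = H: a single Hadamard. With (a, b) = (0.5041, 0.8637), H gives ((a + b)/√2, (a − b)/√2) = (0.9672, -0.2543).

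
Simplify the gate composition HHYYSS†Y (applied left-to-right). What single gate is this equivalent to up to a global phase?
Y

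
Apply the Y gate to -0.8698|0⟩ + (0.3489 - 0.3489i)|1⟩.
(-0.3489 - 0.3489i)|0⟩ - 0.8698i|1⟩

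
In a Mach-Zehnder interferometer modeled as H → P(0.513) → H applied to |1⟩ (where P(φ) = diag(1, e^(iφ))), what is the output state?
(0.06436 - 0.2454i)|0⟩ + (0.9356 + 0.2454i)|1⟩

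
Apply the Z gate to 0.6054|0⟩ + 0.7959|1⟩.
0.6054|0⟩ - 0.7959|1⟩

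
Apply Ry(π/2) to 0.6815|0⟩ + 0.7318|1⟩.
-0.03557|0⟩ + 0.9994|1⟩

Ry(π/2) = [[cos(θ/2), −sin(θ/2)], [sin(θ/2), cos(θ/2)]]; θ = π/2, cos(θ/2) ≈ 0.707107, sin(θ/2) ≈ 0.707107.
With a = amp(|0⟩) = 0.6815 and b = amp(|1⟩) = 0.7318:
new amp(|0⟩) = (0.707107)·a + (-0.707107)·b = -0.03557
new amp(|1⟩) = (0.707107)·a + (0.707107)·b = 0.9994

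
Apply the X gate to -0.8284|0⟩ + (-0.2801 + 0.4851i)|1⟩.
(-0.2801 + 0.4851i)|0⟩ - 0.8284|1⟩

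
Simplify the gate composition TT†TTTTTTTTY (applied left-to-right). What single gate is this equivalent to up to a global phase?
Y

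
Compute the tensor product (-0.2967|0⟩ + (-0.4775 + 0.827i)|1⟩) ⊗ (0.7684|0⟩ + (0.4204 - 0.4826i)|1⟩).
-0.228|00⟩ + (-0.1247 + 0.1432i)|01⟩ + (-0.3669 + 0.6355i)|10⟩ + (0.1984 + 0.5781i)|11⟩

amp(|b₁b₂…⟩) = product of the factor amplitudes for bits b₁, b₂, …; only kets whose every factor amplitude is nonzero survive.
|00⟩: (-0.2967)(0.7684) = -0.228
|01⟩: (-0.2967)(0.4204 - 0.4826i) = (-0.1247 + 0.1432i)
|10⟩: (-0.4775 + 0.827i)(0.7684) = (-0.3669 + 0.6355i)
|11⟩: (-0.4775 + 0.827i)(0.4204 - 0.4826i) = (0.1984 + 0.5781i)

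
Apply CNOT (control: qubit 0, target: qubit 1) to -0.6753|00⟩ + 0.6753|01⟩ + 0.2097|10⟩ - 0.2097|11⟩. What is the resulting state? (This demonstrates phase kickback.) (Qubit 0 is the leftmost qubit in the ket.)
-0.6753|00⟩ + 0.6753|01⟩ - 0.2097|10⟩ + 0.2097|11⟩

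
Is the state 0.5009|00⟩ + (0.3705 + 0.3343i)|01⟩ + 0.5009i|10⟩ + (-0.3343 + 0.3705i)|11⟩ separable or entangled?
Separable

Writing the state as a|00⟩ + b|01⟩ + c|10⟩ + d|11⟩, it is a product state iff ad − bc = 0.
Here (a, b, c, d) = (0.5009, (0.3705 + 0.3343i), 0.5009i, (-0.3343 + 0.3705i)): ad − bc = (0.5009)(-0.3343 + 0.3705i) − (0.3705 + 0.3343i)(0.5009i) = 0, so the state is separable.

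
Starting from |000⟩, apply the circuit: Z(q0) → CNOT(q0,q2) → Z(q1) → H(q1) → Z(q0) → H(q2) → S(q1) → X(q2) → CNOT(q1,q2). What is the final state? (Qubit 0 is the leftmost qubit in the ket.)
1/2|000⟩ + 1/2|001⟩ + (1/2)i|010⟩ + (1/2)i|011⟩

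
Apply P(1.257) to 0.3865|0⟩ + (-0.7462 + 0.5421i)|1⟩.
0.3865|0⟩ + (-0.746 - 0.5424i)|1⟩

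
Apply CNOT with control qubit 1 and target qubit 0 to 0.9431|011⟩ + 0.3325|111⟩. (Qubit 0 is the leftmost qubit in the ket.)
0.3325|011⟩ + 0.9431|111⟩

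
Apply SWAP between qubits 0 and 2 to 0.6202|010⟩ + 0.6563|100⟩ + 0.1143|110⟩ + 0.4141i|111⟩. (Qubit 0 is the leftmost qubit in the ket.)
0.6563|001⟩ + 0.6202|010⟩ + 0.1143|011⟩ + 0.4141i|111⟩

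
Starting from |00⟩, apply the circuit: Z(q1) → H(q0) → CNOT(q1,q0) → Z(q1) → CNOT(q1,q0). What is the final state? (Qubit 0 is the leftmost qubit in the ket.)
1/√2|00⟩ + 1/√2|10⟩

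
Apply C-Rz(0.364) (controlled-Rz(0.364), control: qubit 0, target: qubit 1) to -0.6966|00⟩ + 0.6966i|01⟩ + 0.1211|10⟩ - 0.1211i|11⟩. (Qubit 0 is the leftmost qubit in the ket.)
-0.6966|00⟩ + 0.6966i|01⟩ + (0.1191 - 0.02192i)|10⟩ + (0.02192 - 0.1191i)|11⟩

C-Rz(0.364) leaves the control-|0⟩ kets |00⟩, |01⟩ unchanged and applies Rz(0.364) to qubit 1 on the control-|1⟩ pair (|10⟩, |11⟩).
Rz(0.364) = [[e^(−iθ/2), 0], [0, e^(iθ/2)]] with e^(±iθ/2) = cos(θ/2) ± i·sin(θ/2); θ = 0.364, cos(θ/2) ≈ 0.983484, sin(θ/2) ≈ 0.180997.
With a = amp(|10⟩) = 0.1211 and b = amp(|11⟩) = -0.1211i:
new amp(|10⟩) = (0.983484 - 0.180997i)·a = (0.1191 - 0.02192i)
new amp(|11⟩) = (0.983484 + 0.180997i)·b = (0.02192 - 0.1191i)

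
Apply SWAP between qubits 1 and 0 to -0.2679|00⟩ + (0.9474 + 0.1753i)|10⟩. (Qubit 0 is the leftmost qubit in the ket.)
-0.2679|00⟩ + (0.9474 + 0.1753i)|01⟩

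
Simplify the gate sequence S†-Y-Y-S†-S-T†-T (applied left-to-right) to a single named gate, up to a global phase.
S†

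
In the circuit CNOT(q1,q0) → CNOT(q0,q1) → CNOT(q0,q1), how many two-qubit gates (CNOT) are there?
3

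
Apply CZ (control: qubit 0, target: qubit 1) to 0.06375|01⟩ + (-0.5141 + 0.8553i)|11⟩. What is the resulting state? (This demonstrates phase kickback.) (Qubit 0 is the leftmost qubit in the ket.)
0.06375|01⟩ + (0.5141 - 0.8553i)|11⟩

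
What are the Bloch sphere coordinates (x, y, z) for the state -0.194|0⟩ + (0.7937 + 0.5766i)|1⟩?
(-0.308, -0.2237, -0.9248)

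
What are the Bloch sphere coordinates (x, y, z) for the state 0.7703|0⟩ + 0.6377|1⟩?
(0.9824, 0, 0.1867)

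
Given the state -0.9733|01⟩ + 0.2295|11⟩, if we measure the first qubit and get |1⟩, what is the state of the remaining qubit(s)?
|1⟩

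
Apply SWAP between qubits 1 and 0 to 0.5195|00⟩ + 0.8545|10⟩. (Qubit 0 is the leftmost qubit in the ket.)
0.5195|00⟩ + 0.8545|01⟩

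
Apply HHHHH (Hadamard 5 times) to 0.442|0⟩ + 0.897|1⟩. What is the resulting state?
0.9468|0⟩ - 0.3217|1⟩

H² = I, so H^5 = H: a single Hadamard. With (a, b) = (0.442, 0.897), H gives ((a + b)/√2, (a − b)/√2) = (0.9468, -0.3217).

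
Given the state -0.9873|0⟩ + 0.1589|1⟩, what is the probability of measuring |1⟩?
0.02525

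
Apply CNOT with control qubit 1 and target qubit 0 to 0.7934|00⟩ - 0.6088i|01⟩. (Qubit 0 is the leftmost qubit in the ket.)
0.7934|00⟩ - 0.6088i|11⟩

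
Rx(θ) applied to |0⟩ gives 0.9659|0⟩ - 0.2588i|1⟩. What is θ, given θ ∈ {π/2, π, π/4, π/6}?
π/6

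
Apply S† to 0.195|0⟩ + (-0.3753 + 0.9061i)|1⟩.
0.195|0⟩ + (0.9061 + 0.3753i)|1⟩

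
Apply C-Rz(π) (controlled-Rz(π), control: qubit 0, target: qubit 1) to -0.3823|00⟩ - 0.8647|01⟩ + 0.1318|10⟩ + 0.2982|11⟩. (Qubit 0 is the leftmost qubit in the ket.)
-0.3823|00⟩ - 0.8647|01⟩ - 0.1318i|10⟩ + 0.2982i|11⟩

C-Rz(π) leaves the control-|0⟩ kets |00⟩, |01⟩ unchanged and applies Rz(π) to qubit 1 on the control-|1⟩ pair (|10⟩, |11⟩).
Rz(π) = [[e^(−iθ/2), 0], [0, e^(iθ/2)]] with e^(±iθ/2) = cos(θ/2) ± i·sin(θ/2); θ = π, cos(θ/2) ≈ 0, sin(θ/2) ≈ 1.
With a = amp(|10⟩) = 0.1318 and b = amp(|11⟩) = 0.2982:
new amp(|10⟩) = (-i)·a = -0.1318i
new amp(|11⟩) = (i)·b = 0.2982i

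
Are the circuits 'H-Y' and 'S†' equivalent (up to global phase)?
No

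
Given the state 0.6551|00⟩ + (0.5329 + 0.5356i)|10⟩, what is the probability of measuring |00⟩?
0.4292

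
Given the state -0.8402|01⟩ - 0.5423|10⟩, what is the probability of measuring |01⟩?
0.7059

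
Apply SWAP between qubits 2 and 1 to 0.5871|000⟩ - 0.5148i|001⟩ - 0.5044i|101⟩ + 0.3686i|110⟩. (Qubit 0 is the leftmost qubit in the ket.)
0.5871|000⟩ - 0.5148i|010⟩ + 0.3686i|101⟩ - 0.5044i|110⟩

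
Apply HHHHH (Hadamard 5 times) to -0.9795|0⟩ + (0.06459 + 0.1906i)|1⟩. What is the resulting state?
(-0.6469 + 0.1348i)|0⟩ + (-0.7383 - 0.1348i)|1⟩

H² = I, so H^5 = H: a single Hadamard. With (a, b) = (-0.9795, (0.06459 + 0.1906i)), H gives ((a + b)/√2, (a − b)/√2) = ((-0.6469 + 0.1348i), (-0.7383 - 0.1348i)).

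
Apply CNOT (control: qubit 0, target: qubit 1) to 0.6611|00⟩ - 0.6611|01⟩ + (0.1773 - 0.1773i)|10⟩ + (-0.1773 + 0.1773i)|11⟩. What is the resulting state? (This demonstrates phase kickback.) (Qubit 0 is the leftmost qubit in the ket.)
0.6611|00⟩ - 0.6611|01⟩ + (-0.1773 + 0.1773i)|10⟩ + (0.1773 - 0.1773i)|11⟩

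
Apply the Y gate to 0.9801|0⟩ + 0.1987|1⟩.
-0.1987i|0⟩ + 0.9801i|1⟩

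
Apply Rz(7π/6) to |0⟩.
(-0.2588 - 0.9659i)|0⟩

Rz(7π/6) = [[e^(−iθ/2), 0], [0, e^(iθ/2)]] with e^(±iθ/2) = cos(θ/2) ± i·sin(θ/2); θ = 7π/6, cos(θ/2) ≈ -0.258819, sin(θ/2) ≈ 0.965926.
With a = amp(|0⟩) = 1 and b = amp(|1⟩) = 0:
new amp(|0⟩) = (-0.258819 - 0.965926i)·a = (-0.2588 - 0.9659i)
new amp(|1⟩) = (-0.258819 + 0.965926i)·b = 0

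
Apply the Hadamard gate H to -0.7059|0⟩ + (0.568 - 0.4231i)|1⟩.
(-0.09751 - 0.2992i)|0⟩ + (-0.9008 + 0.2992i)|1⟩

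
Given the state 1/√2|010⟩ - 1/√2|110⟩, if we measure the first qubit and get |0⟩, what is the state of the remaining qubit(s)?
|10⟩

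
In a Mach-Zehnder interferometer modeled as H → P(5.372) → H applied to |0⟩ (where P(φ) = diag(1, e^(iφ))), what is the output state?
(0.8064 - 0.3951i)|0⟩ + (0.1936 + 0.3951i)|1⟩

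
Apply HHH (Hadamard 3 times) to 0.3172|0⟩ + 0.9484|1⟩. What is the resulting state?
0.8949|0⟩ - 0.4463|1⟩

H² = I, so H^3 = H: a single Hadamard. With (a, b) = (0.3172, 0.9484), H gives ((a + b)/√2, (a − b)/√2) = (0.8949, -0.4463).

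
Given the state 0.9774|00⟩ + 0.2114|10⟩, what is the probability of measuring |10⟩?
0.04469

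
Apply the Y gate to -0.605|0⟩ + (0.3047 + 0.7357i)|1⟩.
(0.7357 - 0.3047i)|0⟩ - 0.605i|1⟩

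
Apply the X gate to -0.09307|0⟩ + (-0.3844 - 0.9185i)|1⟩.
(-0.3844 - 0.9185i)|0⟩ - 0.09307|1⟩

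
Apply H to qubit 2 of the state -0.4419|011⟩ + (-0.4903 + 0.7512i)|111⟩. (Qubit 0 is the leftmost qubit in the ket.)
-0.3125|010⟩ + 0.3125|011⟩ + (-0.3467 + 0.5312i)|110⟩ + (0.3467 - 0.5312i)|111⟩

H on qubit 2 mixes each pair of kets that differ only in qubit 2: amplitudes (a, b) of (|…0…⟩, |…1…⟩) become ((a + b)/√2, (a − b)/√2). Kets absent from the input have amplitude 0.
(|010⟩, |011⟩): (a, b) = (0, -0.4419) → (-0.3125, 0.3125)
(|110⟩, |111⟩): (a, b) = (0, (-0.4903 + 0.7512i)) → ((-0.3467 + 0.5312i), (0.3467 - 0.5312i))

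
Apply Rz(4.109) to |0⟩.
(-0.4651 - 0.8853i)|0⟩

Rz(4.109) = [[e^(−iθ/2), 0], [0, e^(iθ/2)]] with e^(±iθ/2) = cos(θ/2) ± i·sin(θ/2); θ = 4.109, cos(θ/2) ≈ -0.465061, sin(θ/2) ≈ 0.885279.
With a = amp(|0⟩) = 1 and b = amp(|1⟩) = 0:
new amp(|0⟩) = (-0.465061 - 0.885279i)·a = (-0.4651 - 0.8853i)
new amp(|1⟩) = (-0.465061 + 0.885279i)·b = 0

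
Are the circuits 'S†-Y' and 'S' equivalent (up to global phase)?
No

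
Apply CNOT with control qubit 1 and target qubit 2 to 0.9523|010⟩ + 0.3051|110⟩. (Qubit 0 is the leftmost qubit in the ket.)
0.9523|011⟩ + 0.3051|111⟩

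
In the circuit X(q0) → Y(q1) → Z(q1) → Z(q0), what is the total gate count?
4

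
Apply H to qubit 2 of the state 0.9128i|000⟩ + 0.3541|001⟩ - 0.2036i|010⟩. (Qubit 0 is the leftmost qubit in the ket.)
(0.2504 + 0.6454i)|000⟩ + (-0.2504 + 0.6454i)|001⟩ - 0.144i|010⟩ - 0.144i|011⟩

H on qubit 2 mixes each pair of kets that differ only in qubit 2: amplitudes (a, b) of (|…0…⟩, |…1…⟩) become ((a + b)/√2, (a − b)/√2). Kets absent from the input have amplitude 0.
(|000⟩, |001⟩): (a, b) = (0.9128i, 0.3541) → ((0.2504 + 0.6454i), (-0.2504 + 0.6454i))
(|010⟩, |011⟩): (a, b) = (-0.2036i, 0) → (-0.144i, -0.144i)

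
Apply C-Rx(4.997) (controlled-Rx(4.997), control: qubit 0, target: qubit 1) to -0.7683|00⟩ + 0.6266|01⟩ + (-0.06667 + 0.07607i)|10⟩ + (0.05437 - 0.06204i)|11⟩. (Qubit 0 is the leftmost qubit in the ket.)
-0.7683|00⟩ + 0.6266|01⟩ + (0.01615 - 0.09348i)|10⟩ + (0.002108 + 0.08963i)|11⟩

C-Rx(4.997) leaves the control-|0⟩ kets |00⟩, |01⟩ unchanged and applies Rx(4.997) to qubit 1 on the control-|1⟩ pair (|10⟩, |11⟩).
Rx(4.997) = [[cos(θ/2), −i·sin(θ/2)], [−i·sin(θ/2), cos(θ/2)]]; θ = 4.997, cos(θ/2) ≈ -0.800245, sin(θ/2) ≈ 0.599673.
With a = amp(|10⟩) = (-0.06667 + 0.07607i) and b = amp(|11⟩) = (0.05437 - 0.06204i):
new amp(|10⟩) = (-0.800245)·a + (-0.599673i)·b = (0.01615 - 0.09348i)
new amp(|11⟩) = (-0.599673i)·a + (-0.800245)·b = (0.002108 + 0.08963i)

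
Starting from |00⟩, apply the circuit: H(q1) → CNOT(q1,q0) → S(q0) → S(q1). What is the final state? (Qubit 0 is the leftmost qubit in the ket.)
1/√2|00⟩ - 1/√2|11⟩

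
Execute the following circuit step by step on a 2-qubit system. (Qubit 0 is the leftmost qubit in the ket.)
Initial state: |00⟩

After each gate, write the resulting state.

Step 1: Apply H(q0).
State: 1/√2|00⟩ + 1/√2|10⟩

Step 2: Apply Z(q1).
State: 1/√2|00⟩ + 1/√2|10⟩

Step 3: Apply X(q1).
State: 1/√2|01⟩ + 1/√2|11⟩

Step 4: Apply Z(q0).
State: 1/√2|01⟩ - 1/√2|11⟩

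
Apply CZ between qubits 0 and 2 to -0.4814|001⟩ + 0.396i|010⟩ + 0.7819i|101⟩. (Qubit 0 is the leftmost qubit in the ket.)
-0.4814|001⟩ + 0.396i|010⟩ - 0.7819i|101⟩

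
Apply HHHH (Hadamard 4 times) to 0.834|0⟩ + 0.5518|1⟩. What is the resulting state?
0.834|0⟩ + 0.5518|1⟩

H² = I, so an even number of Hadamards cancels: H^4 = I and the state is unchanged.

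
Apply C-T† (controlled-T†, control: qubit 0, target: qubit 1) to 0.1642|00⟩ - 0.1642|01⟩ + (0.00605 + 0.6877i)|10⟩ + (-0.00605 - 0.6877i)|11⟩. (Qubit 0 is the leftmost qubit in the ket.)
0.1642|00⟩ - 0.1642|01⟩ + (0.00605 + 0.6877i)|10⟩ + (-0.4906 - 0.482i)|11⟩

C-T† leaves the control-|0⟩ kets |00⟩, |01⟩ unchanged and applies T† to qubit 1 on the control-|1⟩ pair (|10⟩, |11⟩).
T† = [[1, 0], [0, (1/√2 - (1/√2)i)]].
With a = amp(|10⟩) = (0.00605 + 0.6877i) and b = amp(|11⟩) = (-0.00605 - 0.6877i):
new amp(|10⟩) = (1)·a = (0.00605 + 0.6877i)
new amp(|11⟩) = (1/√2 - (1/√2)i)·b = (-0.4906 - 0.482i)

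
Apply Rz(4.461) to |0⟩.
(-0.6129 - 0.7902i)|0⟩

Rz(4.461) = [[e^(−iθ/2), 0], [0, e^(iθ/2)]] with e^(±iθ/2) = cos(θ/2) ± i·sin(θ/2); θ = 4.461, cos(θ/2) ≈ -0.612883, sin(θ/2) ≈ 0.790174.
With a = amp(|0⟩) = 1 and b = amp(|1⟩) = 0:
new amp(|0⟩) = (-0.612883 - 0.790174i)·a = (-0.6129 - 0.7902i)
new amp(|1⟩) = (-0.612883 + 0.790174i)·b = 0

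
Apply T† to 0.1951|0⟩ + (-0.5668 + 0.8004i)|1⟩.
0.1951|0⟩ + (0.1652 + 0.9668i)|1⟩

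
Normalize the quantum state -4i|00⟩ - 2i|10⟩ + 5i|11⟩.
-0.5963i|00⟩ - 0.2981i|10⟩ + 0.7454i|11⟩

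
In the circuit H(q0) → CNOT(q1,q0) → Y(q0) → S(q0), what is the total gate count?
4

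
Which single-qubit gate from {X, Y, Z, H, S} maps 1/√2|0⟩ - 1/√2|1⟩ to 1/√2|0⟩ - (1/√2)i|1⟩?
S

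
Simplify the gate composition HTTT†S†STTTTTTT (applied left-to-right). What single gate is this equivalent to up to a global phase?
H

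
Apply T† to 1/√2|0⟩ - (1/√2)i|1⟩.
1/√2|0⟩ + (-1/2 - (1/2)i)|1⟩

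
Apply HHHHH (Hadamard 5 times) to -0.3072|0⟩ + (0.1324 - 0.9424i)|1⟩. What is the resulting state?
(-0.1236 - 0.6664i)|0⟩ + (-0.3108 + 0.6664i)|1⟩

H² = I, so H^5 = H: a single Hadamard. With (a, b) = (-0.3072, (0.1324 - 0.9424i)), H gives ((a + b)/√2, (a − b)/√2) = ((-0.1236 - 0.6664i), (-0.3108 + 0.6664i)).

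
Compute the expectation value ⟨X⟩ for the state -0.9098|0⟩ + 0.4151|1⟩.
-0.7553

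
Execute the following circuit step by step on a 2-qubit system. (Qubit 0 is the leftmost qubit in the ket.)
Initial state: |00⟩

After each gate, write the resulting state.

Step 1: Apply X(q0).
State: |10⟩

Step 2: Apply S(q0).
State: i|10⟩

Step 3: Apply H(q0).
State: (1/√2)i|00⟩ - (1/√2)i|10⟩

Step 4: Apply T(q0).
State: (1/√2)i|00⟩ + (1/2 - (1/2)i)|10⟩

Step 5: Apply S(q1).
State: (1/√2)i|00⟩ + (1/2 - (1/2)i)|10⟩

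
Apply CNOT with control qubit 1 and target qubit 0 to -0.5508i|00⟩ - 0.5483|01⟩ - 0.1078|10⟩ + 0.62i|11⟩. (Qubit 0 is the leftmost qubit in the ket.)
-0.5508i|00⟩ + 0.62i|01⟩ - 0.1078|10⟩ - 0.5483|11⟩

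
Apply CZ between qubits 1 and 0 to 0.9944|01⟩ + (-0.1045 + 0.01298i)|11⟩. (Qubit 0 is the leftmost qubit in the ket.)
0.9944|01⟩ + (0.1045 - 0.01298i)|11⟩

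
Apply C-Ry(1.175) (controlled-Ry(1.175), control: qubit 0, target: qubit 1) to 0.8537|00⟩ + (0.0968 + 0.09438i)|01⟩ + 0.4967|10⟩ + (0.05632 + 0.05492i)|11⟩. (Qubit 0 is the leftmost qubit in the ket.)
0.8537|00⟩ + (0.0968 + 0.09438i)|01⟩ + (0.3822 - 0.03044i)|10⟩ + (0.3222 + 0.04571i)|11⟩

C-Ry(1.175) leaves the control-|0⟩ kets |00⟩, |01⟩ unchanged and applies Ry(1.175) to qubit 1 on the control-|1⟩ pair (|10⟩, |11⟩).
Ry(1.175) = [[cos(θ/2), −sin(θ/2)], [sin(θ/2), cos(θ/2)]]; θ = 1.175, cos(θ/2) ≈ 0.832329, sin(θ/2) ≈ 0.554282.
With a = amp(|10⟩) = 0.4967 and b = amp(|11⟩) = (0.05632 + 0.05492i):
new amp(|10⟩) = (0.832329)·a + (-0.554282)·b = (0.3822 - 0.03044i)
new amp(|11⟩) = (0.554282)·a + (0.832329)·b = (0.3222 + 0.04571i)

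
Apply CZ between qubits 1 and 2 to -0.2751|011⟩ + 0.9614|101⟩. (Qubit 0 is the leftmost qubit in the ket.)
0.2751|011⟩ + 0.9614|101⟩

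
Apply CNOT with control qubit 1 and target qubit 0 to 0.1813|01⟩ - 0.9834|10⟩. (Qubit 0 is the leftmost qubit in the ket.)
-0.9834|10⟩ + 0.1813|11⟩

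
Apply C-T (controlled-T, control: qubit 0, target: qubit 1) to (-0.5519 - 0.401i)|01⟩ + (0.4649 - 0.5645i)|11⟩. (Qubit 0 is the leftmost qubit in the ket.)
(-0.5519 - 0.401i)|01⟩ + (0.7279 - 0.07043i)|11⟩

C-T leaves the control-|0⟩ kets |00⟩, |01⟩ unchanged and applies T to qubit 1 on the control-|1⟩ pair (|10⟩, |11⟩).
T = [[1, 0], [0, (1/√2 + (1/√2)i)]].
With a = amp(|10⟩) = 0 and b = amp(|11⟩) = (0.4649 - 0.5645i):
new amp(|10⟩) = (1)·a = 0
new amp(|11⟩) = (1/√2 + (1/√2)i)·b = (0.7279 - 0.07043i)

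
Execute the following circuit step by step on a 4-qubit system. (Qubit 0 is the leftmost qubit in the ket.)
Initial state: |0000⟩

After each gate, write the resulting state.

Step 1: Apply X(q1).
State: |0100⟩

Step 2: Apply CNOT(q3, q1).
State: |0100⟩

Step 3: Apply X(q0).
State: |1100⟩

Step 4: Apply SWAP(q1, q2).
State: |1010⟩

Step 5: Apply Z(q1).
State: |1010⟩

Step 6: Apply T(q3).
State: |1010⟩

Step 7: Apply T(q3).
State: |1010⟩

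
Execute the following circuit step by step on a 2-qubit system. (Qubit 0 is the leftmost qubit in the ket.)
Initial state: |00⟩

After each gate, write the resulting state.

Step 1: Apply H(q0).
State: 1/√2|00⟩ + 1/√2|10⟩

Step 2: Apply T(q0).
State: 1/√2|00⟩ + (1/2 + (1/2)i)|10⟩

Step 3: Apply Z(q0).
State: 1/√2|00⟩ + (-1/2 - (1/2)i)|10⟩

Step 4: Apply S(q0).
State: 1/√2|00⟩ + (1/2 - (1/2)i)|10⟩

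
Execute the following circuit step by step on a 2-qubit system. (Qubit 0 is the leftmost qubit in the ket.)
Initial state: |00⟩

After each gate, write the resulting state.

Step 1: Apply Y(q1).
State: i|01⟩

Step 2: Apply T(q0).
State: i|01⟩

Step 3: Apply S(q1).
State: -|01⟩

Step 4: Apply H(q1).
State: -1/√2|00⟩ + 1/√2|01⟩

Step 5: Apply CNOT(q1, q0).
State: -1/√2|00⟩ + 1/√2|11⟩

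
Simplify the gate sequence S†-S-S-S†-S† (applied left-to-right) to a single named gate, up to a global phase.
S†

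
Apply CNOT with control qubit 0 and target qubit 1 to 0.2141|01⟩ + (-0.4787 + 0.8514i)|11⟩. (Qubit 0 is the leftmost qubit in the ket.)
0.2141|01⟩ + (-0.4787 + 0.8514i)|10⟩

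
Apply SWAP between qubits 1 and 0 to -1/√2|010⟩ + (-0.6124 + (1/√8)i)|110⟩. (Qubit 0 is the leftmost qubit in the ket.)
-1/√2|100⟩ + (-0.6124 + (1/√8)i)|110⟩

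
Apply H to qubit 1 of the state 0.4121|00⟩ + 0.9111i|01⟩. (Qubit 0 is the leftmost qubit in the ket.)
(0.2914 + 0.6442i)|00⟩ + (0.2914 - 0.6442i)|01⟩

H on qubit 1 mixes each pair of kets that differ only in qubit 1: amplitudes (a, b) of (|…0…⟩, |…1…⟩) become ((a + b)/√2, (a − b)/√2). Kets absent from the input have amplitude 0.
(|00⟩, |01⟩): (a, b) = (0.4121, 0.9111i) → ((0.2914 + 0.6442i), (0.2914 - 0.6442i))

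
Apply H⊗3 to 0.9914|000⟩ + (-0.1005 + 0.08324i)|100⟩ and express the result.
(0.315 + 0.02943i)|000⟩ + (0.315 + 0.02943i)|001⟩ + (0.315 + 0.02943i)|010⟩ + (0.315 + 0.02943i)|011⟩ + (0.386 - 0.02943i)|100⟩ + (0.386 - 0.02943i)|101⟩ + (0.386 - 0.02943i)|110⟩ + (0.386 - 0.02943i)|111⟩

H⊗3 gives amp(|y⟩) = (1/2√2) Σ_x (−1)^(x·y) amp(|x⟩), where x·y is the number of positions in which both x and y have a 1.
|000⟩: (0.9914 + (-0.1005 + 0.08324i))/(2√2) = (0.315 + 0.02943i)
|001⟩: (0.9914 + (-0.1005 + 0.08324i))/(2√2) = (0.315 + 0.02943i)
|010⟩: (0.9914 + (-0.1005 + 0.08324i))/(2√2) = (0.315 + 0.02943i)
|011⟩: (0.9914 + (-0.1005 + 0.08324i))/(2√2) = (0.315 + 0.02943i)
|100⟩: (0.9914 - (-0.1005 + 0.08324i))/(2√2) = (0.386 - 0.02943i)
|101⟩: (0.9914 - (-0.1005 + 0.08324i))/(2√2) = (0.386 - 0.02943i)
|110⟩: (0.9914 - (-0.1005 + 0.08324i))/(2√2) = (0.386 - 0.02943i)
|111⟩: (0.9914 - (-0.1005 + 0.08324i))/(2√2) = (0.386 - 0.02943i)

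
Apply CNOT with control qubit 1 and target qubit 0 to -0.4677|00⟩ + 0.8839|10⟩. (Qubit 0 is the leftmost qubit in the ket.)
-0.4677|00⟩ + 0.8839|10⟩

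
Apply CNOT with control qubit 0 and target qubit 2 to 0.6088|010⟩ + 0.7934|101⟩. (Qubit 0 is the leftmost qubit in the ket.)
0.6088|010⟩ + 0.7934|100⟩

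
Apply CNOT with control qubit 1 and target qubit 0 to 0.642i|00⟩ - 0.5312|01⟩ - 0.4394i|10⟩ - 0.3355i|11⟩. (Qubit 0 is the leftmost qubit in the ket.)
0.642i|00⟩ - 0.3355i|01⟩ - 0.4394i|10⟩ - 0.5312|11⟩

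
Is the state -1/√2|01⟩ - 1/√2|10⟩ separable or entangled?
Entangled

Writing the state as a|00⟩ + b|01⟩ + c|10⟩ + d|11⟩, it is a product state iff ad − bc = 0.
Here (a, b, c, d) = (0, -1/√2, -1/√2, 0): ad − bc = (0)(0) − (-1/√2)(-1/√2) = -1/2 ≠ 0, so the state is entangled.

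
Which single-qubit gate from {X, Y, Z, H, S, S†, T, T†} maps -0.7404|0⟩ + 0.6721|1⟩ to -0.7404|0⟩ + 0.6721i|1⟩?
S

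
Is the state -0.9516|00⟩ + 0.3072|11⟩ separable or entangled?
Entangled

Writing the state as a|00⟩ + b|01⟩ + c|10⟩ + d|11⟩, it is a product state iff ad − bc = 0.
Here (a, b, c, d) = (-0.9516, 0, 0, 0.3072): ad − bc = (-0.9516)(0.3072) − (0)(0) = -0.2923 ≠ 0, so the state is entangled.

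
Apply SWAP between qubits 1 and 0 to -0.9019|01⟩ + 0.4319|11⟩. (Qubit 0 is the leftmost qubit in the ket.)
-0.9019|10⟩ + 0.4319|11⟩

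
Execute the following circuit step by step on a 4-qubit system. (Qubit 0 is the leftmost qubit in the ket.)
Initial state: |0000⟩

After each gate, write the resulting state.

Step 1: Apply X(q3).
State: |0001⟩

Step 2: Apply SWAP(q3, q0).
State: |1000⟩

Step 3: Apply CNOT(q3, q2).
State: |1000⟩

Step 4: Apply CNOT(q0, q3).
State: |1001⟩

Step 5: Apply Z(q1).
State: |1001⟩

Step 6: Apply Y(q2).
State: i|1011⟩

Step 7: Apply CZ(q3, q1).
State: i|1011⟩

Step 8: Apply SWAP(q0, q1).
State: i|0111⟩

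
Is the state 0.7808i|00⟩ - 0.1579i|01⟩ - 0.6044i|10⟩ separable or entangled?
Entangled

Writing the state as a|00⟩ + b|01⟩ + c|10⟩ + d|11⟩, it is a product state iff ad − bc = 0.
Here (a, b, c, d) = (0.7808i, -0.1579i, -0.6044i, 0): ad − bc = (0.7808i)(0) − (-0.1579i)(-0.6044i) = 0.09543 ≠ 0, so the state is entangled.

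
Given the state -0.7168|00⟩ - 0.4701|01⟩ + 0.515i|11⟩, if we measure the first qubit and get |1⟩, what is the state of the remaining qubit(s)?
i|1⟩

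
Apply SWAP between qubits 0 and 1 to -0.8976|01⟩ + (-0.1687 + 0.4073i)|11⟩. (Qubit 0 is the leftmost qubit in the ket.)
-0.8976|10⟩ + (-0.1687 + 0.4073i)|11⟩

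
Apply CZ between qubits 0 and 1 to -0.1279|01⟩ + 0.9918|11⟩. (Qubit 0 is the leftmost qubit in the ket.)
-0.1279|01⟩ - 0.9918|11⟩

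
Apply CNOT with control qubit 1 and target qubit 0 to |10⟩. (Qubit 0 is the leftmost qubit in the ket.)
|10⟩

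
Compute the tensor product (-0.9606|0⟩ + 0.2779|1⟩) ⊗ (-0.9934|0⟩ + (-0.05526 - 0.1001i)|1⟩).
0.9543|00⟩ + (0.05308 + 0.09616i)|01⟩ - 0.2761|10⟩ + (-0.01536 - 0.02782i)|11⟩

amp(|b₁b₂…⟩) = product of the factor amplitudes for bits b₁, b₂, …; only kets whose every factor amplitude is nonzero survive.
|00⟩: (-0.9606)(-0.9934) = 0.9543
|01⟩: (-0.9606)(-0.05526 - 0.1001i) = (0.05308 + 0.09616i)
|10⟩: (0.2779)(-0.9934) = -0.2761
|11⟩: (0.2779)(-0.05526 - 0.1001i) = (-0.01536 - 0.02782i)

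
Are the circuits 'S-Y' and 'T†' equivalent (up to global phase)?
No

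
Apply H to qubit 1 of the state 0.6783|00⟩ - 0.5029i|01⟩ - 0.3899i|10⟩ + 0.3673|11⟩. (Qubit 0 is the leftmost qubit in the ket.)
(0.4796 - 0.3556i)|00⟩ + (0.4796 + 0.3556i)|01⟩ + (0.2597 - 0.2757i)|10⟩ + (-0.2597 - 0.2757i)|11⟩

H on qubit 1 mixes each pair of kets that differ only in qubit 1: amplitudes (a, b) of (|…0…⟩, |…1…⟩) become ((a + b)/√2, (a − b)/√2). Kets absent from the input have amplitude 0.
(|00⟩, |01⟩): (a, b) = (0.6783, -0.5029i) → ((0.4796 - 0.3556i), (0.4796 + 0.3556i))
(|10⟩, |11⟩): (a, b) = (-0.3899i, 0.3673) → ((0.2597 - 0.2757i), (-0.2597 - 0.2757i))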